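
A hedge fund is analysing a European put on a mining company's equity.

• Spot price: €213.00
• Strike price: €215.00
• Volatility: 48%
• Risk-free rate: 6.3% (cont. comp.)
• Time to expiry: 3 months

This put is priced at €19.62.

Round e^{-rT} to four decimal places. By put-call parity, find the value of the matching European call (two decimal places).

exp(−rT) = exp(−0.063·0.25) = 0.9844
Put-call parity: C − P = S − K·e^(−rT) = 213 − 215·0.9844 = 213 − 211.6460 = 1.3540
C = P + (C − P) = 19.62 + (1.3540) = 20.9740

€20.97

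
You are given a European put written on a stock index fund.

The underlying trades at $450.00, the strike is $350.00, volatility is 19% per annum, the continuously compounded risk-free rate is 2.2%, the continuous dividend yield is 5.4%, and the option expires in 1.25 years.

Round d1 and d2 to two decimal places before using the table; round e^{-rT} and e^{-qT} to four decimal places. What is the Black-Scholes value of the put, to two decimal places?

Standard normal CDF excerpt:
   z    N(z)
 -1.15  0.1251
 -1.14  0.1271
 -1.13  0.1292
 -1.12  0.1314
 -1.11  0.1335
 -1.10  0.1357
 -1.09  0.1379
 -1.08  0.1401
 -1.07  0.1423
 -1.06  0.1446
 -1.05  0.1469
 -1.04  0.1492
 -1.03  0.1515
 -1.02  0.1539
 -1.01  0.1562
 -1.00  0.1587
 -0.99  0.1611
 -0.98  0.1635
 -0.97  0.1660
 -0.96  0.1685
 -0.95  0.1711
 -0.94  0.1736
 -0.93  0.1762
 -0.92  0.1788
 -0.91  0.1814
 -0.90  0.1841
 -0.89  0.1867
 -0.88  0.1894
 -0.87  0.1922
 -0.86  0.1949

σ√T = 0.19·√1.25 = 0.2124
ln(S/K) + (r − q + σ²/2)T = ln(450/350) + (0.022 − 0.054 + 0.19²/2)·1.25 = 0.2513 − 0.0174 = 0.2339
d₁ = 0.2339 / 0.2124 = 1.1010 which rounds to 1.10
d₂ = d₁ − σ√T = 1.1010 − 0.2124 = 0.8886 which rounds to 0.89
exp(−qT) = exp(−0.054·1.25) = 0.9347;  exp(−rT) = exp(−0.022·1.25) = 0.9729
P = 350·0.9729·N(-0.89) − 450·0.9347·N(-1.10) = 350·0.9729·0.1867 − 450·0.9347·0.1357 = 63.5742 − 57.0775 = 6.4967

$6.50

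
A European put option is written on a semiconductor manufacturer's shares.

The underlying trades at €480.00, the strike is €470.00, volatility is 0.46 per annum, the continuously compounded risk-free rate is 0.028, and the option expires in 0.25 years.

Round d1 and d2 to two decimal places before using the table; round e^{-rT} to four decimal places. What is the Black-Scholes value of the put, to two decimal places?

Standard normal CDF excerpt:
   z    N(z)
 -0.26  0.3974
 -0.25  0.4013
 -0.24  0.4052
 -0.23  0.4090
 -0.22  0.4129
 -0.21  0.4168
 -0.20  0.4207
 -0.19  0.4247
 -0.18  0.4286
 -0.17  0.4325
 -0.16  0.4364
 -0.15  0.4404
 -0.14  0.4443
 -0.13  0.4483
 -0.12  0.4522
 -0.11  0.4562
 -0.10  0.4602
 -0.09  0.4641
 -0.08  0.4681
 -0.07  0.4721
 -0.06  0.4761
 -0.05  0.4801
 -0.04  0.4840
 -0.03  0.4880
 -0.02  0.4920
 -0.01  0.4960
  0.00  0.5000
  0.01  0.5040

T = 0.25;  σ√T = 0.2300
d₁ = [ln(480/470) + (0.028 + 0.46²/2)·0.25] / 0.2300 = [0.0211 + 0.0335] / 0.2300 = 0.2370 → 0.24
d₂ = d₁ − σ√T = 0.2370 − 0.2300 = 0.0070 → 0.01
exp(−rT) = exp(−0.028·0.25) = 0.9930
N(−d₂) = N(-0.01) = 0.4960;  N(−d₁) = N(-0.24) = 0.4052
P = 470·0.9930·0.4960 − 480·0.4052 = 231.4882 − 194.4960 = 36.9922

€36.99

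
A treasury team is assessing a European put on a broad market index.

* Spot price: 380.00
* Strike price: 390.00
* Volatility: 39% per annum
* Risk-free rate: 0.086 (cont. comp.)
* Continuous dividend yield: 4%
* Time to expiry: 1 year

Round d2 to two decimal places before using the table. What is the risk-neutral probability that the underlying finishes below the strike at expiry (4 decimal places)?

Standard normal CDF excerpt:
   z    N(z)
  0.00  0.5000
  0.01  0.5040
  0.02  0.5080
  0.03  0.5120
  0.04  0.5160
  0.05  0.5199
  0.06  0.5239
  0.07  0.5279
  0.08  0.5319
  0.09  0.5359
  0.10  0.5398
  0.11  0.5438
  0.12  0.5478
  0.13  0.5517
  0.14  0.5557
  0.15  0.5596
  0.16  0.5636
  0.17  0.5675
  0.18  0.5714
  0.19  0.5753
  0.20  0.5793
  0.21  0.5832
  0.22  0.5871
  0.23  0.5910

0.5557

σ√T = 0.39·√1 = 0.3900
ln(S/K) + (r − q + σ²/2)T = ln(380/390) + (0.086 − 0.04 + 0.39²/2)·1 = -0.0260 + 0.1220 = 0.0961
d₁ = 0.0961 / 0.3900 = 0.2463 which rounds to 0.25
d₂ = d₁ − σ√T = 0.2463 − 0.3900 = -0.1437 which rounds to -0.14
Risk-neutral Pr[S_T < K] = N(−d₂) = N(0.14) = 0.5557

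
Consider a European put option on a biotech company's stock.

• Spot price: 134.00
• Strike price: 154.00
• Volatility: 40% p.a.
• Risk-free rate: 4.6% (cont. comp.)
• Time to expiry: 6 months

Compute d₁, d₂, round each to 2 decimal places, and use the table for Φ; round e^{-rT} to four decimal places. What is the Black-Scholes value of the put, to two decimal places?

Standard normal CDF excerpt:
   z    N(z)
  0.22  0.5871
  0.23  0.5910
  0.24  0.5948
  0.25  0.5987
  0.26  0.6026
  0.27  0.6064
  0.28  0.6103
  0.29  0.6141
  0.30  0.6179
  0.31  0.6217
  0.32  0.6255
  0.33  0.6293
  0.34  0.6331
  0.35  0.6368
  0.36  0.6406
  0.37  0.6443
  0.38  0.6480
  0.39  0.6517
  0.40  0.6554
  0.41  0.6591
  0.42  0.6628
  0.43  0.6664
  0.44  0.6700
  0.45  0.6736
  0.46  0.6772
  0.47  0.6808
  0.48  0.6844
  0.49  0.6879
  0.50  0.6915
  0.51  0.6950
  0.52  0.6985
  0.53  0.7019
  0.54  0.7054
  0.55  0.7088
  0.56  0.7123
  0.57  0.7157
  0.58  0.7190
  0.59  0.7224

25.42

σ√T = 0.4·√0.5 = 0.2828
d₁ = [ln(134/154) + (0.046 + 0.4²/2)·0.5] / 0.2828 = [-0.1391 + 0.0630] / 0.2828 = -0.2691 which rounds to -0.27
d₂ = d₁ − σ√T = -0.2691 − 0.2828 = -0.5519 which rounds to -0.55
e^(−rT) = e^(−0.046·0.5) = 0.9773
P = 154·0.9773·N(0.55) − 134·N(0.27) = 154·0.9773·0.7088 − 134·0.6064 = 106.6774 − 81.2576 = 25.4198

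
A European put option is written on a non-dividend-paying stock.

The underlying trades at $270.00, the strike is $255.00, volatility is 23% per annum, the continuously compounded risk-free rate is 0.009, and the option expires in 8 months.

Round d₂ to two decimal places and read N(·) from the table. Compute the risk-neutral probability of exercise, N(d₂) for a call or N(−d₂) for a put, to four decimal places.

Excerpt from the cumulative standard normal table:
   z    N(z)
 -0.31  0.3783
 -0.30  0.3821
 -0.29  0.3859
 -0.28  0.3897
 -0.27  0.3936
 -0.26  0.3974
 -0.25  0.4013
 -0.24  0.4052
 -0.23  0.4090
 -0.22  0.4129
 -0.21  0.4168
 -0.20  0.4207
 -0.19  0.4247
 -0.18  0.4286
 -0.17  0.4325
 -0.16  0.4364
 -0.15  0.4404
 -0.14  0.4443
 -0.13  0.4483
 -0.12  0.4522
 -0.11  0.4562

0.4052

σ√T = 0.23·√0.6667 = 0.1878
d₁ = [ln(270/255) + (0.009 + 0.23²/2)·0.6667] / 0.1878 = [0.0572 + 0.0236] / 0.1878 = 0.4302 → 0.43
d₂ = d₁ − σ√T = 0.4302 − 0.1878 = 0.2424 → 0.24
Risk-neutral Pr[S_T < K] = N(−d₂) = N(-0.24) = 0.4052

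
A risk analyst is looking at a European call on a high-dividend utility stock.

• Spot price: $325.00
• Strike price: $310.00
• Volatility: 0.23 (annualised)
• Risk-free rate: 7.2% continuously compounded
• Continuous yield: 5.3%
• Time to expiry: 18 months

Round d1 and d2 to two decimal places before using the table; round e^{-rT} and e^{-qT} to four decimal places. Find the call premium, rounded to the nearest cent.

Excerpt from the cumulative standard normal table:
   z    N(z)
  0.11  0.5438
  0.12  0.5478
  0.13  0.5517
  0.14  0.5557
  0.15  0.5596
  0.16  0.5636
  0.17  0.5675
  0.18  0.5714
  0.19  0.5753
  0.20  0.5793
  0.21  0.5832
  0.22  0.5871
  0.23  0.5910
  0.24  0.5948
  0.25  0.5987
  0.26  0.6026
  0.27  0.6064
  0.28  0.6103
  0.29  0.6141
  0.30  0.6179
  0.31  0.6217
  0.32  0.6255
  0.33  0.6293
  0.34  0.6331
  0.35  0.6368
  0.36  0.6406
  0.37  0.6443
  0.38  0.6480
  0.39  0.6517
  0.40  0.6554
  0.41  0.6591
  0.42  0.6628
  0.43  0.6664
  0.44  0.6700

$44.33

σ√T = 0.23 × 1.2247 = 0.2817
d₁ = [ln(325/310) + (0.072 − 0.053 + 0.23²/2)·1.5] / 0.2817 = [0.0473 + 0.0682] / 0.2817 = 0.4098 ≈ 0.41
d₂ = d₁ − σ√T = 0.4098 − 0.2817 = 0.1281 ≈ 0.13
e^(−qT) = e^(−0.053·1.5) = 0.9236;  e^(−rT) = e^(−0.072·1.5) = 0.8976
C = 325·0.9236·N(0.41) − 310·0.8976·N(0.13) = 325·0.9236·0.6591 − 310·0.8976·0.5517 = 197.8420 − 153.5138 = 44.3282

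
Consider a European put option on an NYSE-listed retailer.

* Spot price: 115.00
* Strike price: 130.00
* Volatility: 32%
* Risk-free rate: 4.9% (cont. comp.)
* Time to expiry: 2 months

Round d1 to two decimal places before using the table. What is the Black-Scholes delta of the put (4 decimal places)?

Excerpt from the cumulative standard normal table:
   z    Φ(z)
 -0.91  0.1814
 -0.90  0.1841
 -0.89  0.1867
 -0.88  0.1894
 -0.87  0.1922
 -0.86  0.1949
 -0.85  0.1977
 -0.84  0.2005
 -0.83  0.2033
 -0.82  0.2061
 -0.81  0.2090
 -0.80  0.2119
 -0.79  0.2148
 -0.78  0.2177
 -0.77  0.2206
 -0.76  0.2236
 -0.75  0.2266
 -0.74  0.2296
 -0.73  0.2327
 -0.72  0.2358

-0.7910

T = 0.1667;  σ√T = 0.1306
d₁ = [ln(115/130) + (0.049 + 0.32²/2)·0.1667] / 0.1306 = [-0.1226 + 0.0167] / 0.1306 = -0.8106 which rounds to -0.81
N(d₁) = N(-0.81) = 0.2090
Δ_put = N(d₁) − 1 = 0.2090 − 1 = -0.7910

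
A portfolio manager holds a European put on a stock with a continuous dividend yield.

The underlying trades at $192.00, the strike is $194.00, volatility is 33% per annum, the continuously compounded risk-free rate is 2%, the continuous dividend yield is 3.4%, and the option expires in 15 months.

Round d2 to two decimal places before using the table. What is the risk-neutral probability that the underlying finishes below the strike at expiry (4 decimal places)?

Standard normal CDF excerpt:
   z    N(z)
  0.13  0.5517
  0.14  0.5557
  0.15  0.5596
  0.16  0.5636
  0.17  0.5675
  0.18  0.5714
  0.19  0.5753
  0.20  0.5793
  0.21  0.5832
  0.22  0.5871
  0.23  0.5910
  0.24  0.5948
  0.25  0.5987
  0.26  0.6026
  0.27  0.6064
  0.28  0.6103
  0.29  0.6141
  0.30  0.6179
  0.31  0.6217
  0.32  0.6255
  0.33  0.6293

σ√T = 0.33 × 1.1180 = 0.3690
d₁ = [ln(192/194) + (0.02 − 0.034 + ½·0.33²)·1.25] / (σ√T) = (-0.0104 + 0.0506) / 0.3690 = 0.1090 which rounds to 0.11
d₂ = 0.1090 − 0.3690 = -0.2600 which rounds to -0.26
Risk-neutral Pr[S_T < K] = N(−d₂) = N(0.26) = 0.6026

0.6026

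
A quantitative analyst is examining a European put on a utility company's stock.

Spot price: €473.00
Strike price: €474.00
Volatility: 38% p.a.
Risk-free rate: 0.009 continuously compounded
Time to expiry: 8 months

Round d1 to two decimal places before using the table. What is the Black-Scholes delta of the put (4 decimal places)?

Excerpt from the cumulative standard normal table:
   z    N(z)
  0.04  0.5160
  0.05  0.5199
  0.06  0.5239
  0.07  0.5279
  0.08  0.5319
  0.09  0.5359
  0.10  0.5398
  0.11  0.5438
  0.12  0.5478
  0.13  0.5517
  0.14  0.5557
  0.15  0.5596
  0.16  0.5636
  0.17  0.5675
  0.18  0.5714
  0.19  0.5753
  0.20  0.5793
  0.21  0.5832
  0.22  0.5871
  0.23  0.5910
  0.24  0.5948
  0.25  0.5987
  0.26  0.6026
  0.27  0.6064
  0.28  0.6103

-0.4325

σ√T = 0.38·√0.6667 = 0.3103
d₁ = [ln(473/474) + (0.009 + ½·0.38²)·0.6667] / (σ√T) = (-0.0021 + 0.0541) / 0.3103 = 0.1677 which rounds to 0.17
N(d₁) = N(0.17) = 0.5675
Δ_put = N(d₁) − 1 = 0.5675 − 1 = -0.4325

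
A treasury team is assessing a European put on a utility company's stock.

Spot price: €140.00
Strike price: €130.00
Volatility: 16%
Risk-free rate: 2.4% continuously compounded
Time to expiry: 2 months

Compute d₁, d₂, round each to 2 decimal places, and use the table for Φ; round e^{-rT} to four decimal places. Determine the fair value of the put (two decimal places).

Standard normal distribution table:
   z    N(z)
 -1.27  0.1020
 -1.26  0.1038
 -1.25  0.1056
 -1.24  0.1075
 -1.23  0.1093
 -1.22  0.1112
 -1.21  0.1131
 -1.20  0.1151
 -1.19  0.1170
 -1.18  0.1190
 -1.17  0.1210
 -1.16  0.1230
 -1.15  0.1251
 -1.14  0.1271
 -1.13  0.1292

σ√T = 0.16 × 0.4082 = 0.0653
d₁ = [ln(140/130) + (0.024 + 0.16²/2)·0.1667] / 0.0653 = [0.0741 + 0.0061] / 0.0653 = 1.2284 ⇒ 1.23
d₂ = d₁ − σ√T = 1.2284 − 0.0653 = 1.1631 ⇒ 1.16
exp(−rT) = exp(−0.024·0.1667) = 0.9960
P = 130·0.9960·N(-1.16) − 140·N(-1.23) = 130·0.9960·0.1230 − 140·0.1093 = 15.9260 − 15.3020 = 0.6240

€0.62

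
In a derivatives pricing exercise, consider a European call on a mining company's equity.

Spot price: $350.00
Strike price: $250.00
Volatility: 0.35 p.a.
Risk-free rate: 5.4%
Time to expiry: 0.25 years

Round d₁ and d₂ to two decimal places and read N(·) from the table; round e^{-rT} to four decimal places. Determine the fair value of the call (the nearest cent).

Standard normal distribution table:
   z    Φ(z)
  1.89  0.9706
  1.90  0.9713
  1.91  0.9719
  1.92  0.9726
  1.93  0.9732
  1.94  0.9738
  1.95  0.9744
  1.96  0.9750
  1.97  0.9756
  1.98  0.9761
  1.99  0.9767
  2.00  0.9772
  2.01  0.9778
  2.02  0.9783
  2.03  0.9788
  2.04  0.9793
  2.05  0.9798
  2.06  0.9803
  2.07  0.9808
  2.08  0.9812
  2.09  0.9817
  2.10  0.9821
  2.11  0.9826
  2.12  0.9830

$103.88

T = 0.25;  σ√T = 0.1750
ln(S/K) + (r + σ²/2)T = ln(350/250) + (0.054 + 0.35²/2)·0.25 = 0.3365 + 0.0288 = 0.3653
d₁ = 0.3653 / 0.1750 = 2.0873 ≈ 2.09
d₂ = d₁ − σ√T = 2.0873 − 0.1750 = 1.9123 ≈ 1.91
e^(−rT) = e^(−0.054·0.25) = 0.9866
N(d₁) = N(2.09) = 0.9817;  N(d₂) = N(1.91) = 0.9719
C = 350·0.9817 − 250·0.9866·0.9719 = 343.5950 − 239.7191 = 103.8759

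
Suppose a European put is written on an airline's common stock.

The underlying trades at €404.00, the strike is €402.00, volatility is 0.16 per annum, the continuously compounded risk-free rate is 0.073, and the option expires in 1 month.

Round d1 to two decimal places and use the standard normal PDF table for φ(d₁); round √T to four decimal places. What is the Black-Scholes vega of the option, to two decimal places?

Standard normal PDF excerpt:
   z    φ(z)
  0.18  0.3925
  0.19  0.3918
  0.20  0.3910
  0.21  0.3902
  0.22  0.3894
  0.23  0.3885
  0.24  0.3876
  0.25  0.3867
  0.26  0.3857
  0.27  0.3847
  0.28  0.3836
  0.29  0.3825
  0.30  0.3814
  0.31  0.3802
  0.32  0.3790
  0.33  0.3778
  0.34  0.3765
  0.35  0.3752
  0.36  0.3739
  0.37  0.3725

T = 0.08333;  σ√T = 0.0462
d₁ = [ln(404/402) + (0.073 + 0.16²/2)·0.08333] / 0.0462 = [0.0050 + 0.0072] / 0.0462 = 0.2622 ≈ 0.26
√T = √0.08333 = 0.2887
φ(d₁) = φ(0.26) = 0.3857
vega = S·φ(d₁)·√T = 404·0.3857·0.2887 = 44.9860

44.99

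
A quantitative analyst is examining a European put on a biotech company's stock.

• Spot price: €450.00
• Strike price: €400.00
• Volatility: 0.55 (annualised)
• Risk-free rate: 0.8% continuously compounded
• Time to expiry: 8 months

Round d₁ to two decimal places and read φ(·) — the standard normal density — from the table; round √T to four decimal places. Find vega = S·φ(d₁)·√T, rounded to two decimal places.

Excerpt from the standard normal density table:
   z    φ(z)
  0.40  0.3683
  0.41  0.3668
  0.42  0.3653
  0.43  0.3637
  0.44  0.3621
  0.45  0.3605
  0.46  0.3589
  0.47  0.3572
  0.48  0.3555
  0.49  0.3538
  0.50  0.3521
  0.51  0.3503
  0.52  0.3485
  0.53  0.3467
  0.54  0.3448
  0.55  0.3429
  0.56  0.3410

129.37

σ√T = 0.55 × 0.8165 = 0.4491
d₁ = [ln(450/400) + (0.008 + 0.55²/2)·0.6667] / 0.4491 = [0.1178 + 0.1062] / 0.4491 = 0.4987 which rounds to 0.50
√T = √0.6667 = 0.8165
φ(d₁) = φ(0.50) = 0.3521
vega = S·φ(d₁)·√T = 450·0.3521·0.8165 = 129.3703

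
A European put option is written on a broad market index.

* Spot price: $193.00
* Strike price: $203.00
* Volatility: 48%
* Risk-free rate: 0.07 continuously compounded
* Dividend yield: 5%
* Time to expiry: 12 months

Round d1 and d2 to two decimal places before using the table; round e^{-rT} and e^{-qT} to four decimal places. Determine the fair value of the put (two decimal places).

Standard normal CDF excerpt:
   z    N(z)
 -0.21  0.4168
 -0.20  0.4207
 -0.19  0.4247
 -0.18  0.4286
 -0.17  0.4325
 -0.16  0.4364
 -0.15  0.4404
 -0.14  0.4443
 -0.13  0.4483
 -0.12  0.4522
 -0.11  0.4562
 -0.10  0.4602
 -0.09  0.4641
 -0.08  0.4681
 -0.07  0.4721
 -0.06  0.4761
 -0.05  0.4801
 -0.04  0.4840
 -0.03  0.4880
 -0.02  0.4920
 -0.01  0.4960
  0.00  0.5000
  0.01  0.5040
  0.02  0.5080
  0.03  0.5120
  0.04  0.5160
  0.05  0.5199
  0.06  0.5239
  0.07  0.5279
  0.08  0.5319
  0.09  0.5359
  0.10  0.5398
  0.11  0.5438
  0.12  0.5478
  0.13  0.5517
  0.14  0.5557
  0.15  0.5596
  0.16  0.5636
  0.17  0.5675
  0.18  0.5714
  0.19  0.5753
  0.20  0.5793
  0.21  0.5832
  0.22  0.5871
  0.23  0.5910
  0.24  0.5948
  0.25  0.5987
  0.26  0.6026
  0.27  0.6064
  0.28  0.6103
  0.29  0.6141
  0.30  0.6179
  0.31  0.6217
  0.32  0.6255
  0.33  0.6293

$38.27

σ√T = 0.48·√1 = 0.4800
d₁ = [ln(193/203) + (0.07 − 0.05 + 0.48²/2)·1] / 0.4800 = [-0.0505 + 0.1352] / 0.4800 = 0.1764 which rounds to 0.18
d₂ = d₁ − σ√T = 0.1764 − 0.4800 = -0.3036 which rounds to -0.30
exp(−qT) = exp(−0.05·1) = 0.9512;  exp(−rT) = exp(−0.07·1) = 0.9324
N(−d₂) = N(0.30) = 0.6179;  N(−d₁) = N(-0.18) = 0.4286
P = 203·0.9324·0.6179 − 193·0.9512·0.4286 = 116.9544 − 78.6831 = 38.2713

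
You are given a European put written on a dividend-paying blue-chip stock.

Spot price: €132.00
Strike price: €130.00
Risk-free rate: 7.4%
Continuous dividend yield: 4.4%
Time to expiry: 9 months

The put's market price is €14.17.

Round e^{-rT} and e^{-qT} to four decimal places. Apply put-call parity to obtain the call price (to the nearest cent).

exp(−qT) = exp(−0.044·0.75) = 0.9675;  exp(−rT) = exp(−0.074·0.75) = 0.9460
Put-call parity: C − P = S·e^(−qT) − K·e^(−rT) = 132·0.9675 − 130·0.9460 = 127.7100 − 122.9800 = 4.7300
C = P + (C − P) = 14.17 + (4.7300) = 18.9000

€18.90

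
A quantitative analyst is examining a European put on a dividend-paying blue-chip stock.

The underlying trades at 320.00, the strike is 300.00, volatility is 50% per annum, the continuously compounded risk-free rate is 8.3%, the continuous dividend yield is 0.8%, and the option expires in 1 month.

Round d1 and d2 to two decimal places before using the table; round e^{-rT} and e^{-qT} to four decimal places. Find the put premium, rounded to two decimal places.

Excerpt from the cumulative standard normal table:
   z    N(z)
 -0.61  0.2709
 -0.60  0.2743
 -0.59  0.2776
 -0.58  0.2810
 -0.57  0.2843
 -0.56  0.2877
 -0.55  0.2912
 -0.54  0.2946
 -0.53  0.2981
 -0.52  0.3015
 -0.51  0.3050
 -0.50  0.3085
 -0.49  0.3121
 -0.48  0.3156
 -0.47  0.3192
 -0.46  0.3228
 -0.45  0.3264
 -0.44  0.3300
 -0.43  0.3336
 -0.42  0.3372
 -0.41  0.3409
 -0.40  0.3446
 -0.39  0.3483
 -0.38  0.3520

8.46

σ√T = 0.5 × 0.2887 = 0.1443
d₁ = [ln(320/300) + (0.083 − 0.008 + 0.5²/2)·0.08333] / 0.1443 = [0.0645 + 0.0167] / 0.1443 = 0.5626 ⇒ 0.56
d₂ = d₁ − σ√T = 0.5626 − 0.1443 = 0.4183 ⇒ 0.42
e^(−qT) = e^(−0.008·0.08333) = 0.9993;  e^(−rT) = e^(−0.083·0.08333) = 0.9931
P = 300·0.9931·N(-0.42) − 320·0.9993·N(-0.56) = 300·0.9931·0.3372 − 320·0.9993·0.2877 = 100.4620 − 91.9996 = 8.4624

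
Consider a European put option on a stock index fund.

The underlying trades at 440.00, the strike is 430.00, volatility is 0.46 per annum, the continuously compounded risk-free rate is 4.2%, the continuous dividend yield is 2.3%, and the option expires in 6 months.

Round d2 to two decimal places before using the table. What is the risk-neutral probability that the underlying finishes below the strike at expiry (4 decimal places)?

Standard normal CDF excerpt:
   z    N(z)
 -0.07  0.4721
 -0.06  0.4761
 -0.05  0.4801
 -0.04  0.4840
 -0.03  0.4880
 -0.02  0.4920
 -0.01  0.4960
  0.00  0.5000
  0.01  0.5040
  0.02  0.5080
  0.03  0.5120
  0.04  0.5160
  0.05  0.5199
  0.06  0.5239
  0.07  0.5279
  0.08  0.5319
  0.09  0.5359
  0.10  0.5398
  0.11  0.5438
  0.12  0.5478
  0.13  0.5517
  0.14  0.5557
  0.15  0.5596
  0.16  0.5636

σ√T = 0.46·√0.5 = 0.3253
d₁ = [ln(440/430) + (0.042 − 0.023 + 0.46²/2)·0.5] / 0.3253 = [0.0230 + 0.0624] / 0.3253 = 0.2625 ⇒ 0.26
d₂ = d₁ − σ√T = 0.2625 − 0.3253 = -0.0627 ⇒ -0.06
Risk-neutral Pr[S_T < K] = N(−d₂) = N(0.06) = 0.5239

0.5239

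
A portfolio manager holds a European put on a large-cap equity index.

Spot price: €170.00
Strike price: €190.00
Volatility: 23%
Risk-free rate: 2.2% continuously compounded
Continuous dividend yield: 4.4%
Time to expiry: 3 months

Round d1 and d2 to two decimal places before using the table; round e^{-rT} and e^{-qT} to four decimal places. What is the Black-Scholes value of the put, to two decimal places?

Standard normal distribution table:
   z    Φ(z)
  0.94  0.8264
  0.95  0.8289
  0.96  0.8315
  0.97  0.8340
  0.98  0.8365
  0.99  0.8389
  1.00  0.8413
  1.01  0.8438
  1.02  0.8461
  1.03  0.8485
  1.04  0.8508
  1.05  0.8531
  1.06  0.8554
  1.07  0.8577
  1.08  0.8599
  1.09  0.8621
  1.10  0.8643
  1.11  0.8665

T = 0.25;  σ√T = 0.1150
d₁ = [ln(170/190) + (0.022 − 0.044 + 0.23²/2)·0.25] / 0.1150 = [-0.1112 + 0.0011] / 0.1150 = -0.9575 → -0.96
d₂ = d₁ − σ√T = -0.9575 − 0.1150 = -1.0725 → -1.07
e^(−qT) = e^(−0.044·0.25) = 0.9891;  e^(−rT) = e^(−0.022·0.25) = 0.9945
N(−d₂) = N(1.07) = 0.8577;  N(−d₁) = N(0.96) = 0.8315
P = 190·0.9945·0.8577 − 170·0.9891·0.8315 = 162.0667 − 139.8142 = 22.2525

€22.25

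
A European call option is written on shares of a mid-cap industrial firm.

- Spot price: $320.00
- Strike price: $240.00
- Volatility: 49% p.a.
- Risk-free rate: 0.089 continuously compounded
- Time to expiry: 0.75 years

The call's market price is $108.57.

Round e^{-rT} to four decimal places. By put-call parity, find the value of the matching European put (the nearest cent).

$13.07

e^(−rT) = e^(−0.089·0.75) = 0.9354
Put-call parity: C − P = S − K·e^(−rT) = 320 − 240·0.9354 = 320 − 224.4960 = 95.5040
P = C − (C − P) = 108.57 − (95.5040) = 13.0660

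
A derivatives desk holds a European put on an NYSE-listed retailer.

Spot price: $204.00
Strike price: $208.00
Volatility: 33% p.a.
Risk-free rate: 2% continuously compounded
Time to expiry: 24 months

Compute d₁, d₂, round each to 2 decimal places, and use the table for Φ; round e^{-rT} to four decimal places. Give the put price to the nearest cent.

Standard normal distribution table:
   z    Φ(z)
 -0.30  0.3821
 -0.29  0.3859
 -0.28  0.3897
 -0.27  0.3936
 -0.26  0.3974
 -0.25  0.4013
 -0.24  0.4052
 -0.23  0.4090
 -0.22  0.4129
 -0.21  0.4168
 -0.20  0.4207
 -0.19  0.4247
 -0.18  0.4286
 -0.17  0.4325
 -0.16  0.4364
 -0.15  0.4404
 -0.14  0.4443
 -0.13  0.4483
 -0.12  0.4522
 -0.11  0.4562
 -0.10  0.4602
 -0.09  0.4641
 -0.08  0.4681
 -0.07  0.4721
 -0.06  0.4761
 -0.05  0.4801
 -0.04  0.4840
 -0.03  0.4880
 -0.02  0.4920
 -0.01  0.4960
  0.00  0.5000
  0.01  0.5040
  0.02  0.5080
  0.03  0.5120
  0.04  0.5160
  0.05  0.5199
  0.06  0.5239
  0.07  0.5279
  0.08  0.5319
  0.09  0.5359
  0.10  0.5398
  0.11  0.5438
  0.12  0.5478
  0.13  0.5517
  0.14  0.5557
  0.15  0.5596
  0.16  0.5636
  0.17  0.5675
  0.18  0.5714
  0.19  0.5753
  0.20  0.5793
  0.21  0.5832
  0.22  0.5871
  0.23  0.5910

T = 2;  σ√T = 0.4667
d₁ = [ln(204/208) + (0.02 + ½·0.33²)·2] / (σ√T) = (-0.0194 + 0.1489) / 0.4667 = 0.2774 ≈ 0.28
d₂ = 0.2774 − 0.4667 = -0.1892 ≈ -0.19
e^(−rT) = e^(−0.02·2) = 0.9608
N(−d₂) = N(0.19) = 0.5753;  N(−d₁) = N(-0.28) = 0.3897
P = 208·0.9608·0.5753 − 204·0.3897 = 114.9716 − 79.4988 = 35.4728

$35.47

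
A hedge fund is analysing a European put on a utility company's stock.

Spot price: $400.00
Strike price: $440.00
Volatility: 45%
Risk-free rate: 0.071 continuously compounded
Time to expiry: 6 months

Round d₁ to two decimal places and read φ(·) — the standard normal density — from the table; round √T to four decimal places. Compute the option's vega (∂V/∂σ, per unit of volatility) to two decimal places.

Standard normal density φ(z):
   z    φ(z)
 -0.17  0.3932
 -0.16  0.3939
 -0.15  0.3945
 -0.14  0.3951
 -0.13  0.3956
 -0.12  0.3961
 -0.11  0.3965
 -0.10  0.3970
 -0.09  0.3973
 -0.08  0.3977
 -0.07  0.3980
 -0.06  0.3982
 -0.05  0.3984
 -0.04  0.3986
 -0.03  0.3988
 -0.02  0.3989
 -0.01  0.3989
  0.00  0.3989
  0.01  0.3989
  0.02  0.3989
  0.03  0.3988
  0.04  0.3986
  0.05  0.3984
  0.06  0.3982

σ√T = 0.45 × 0.7071 = 0.3182
d₁ = [ln(400/440) + (0.071 + 0.45²/2)·0.5] / 0.3182 = [-0.0953 + 0.0861] / 0.3182 = -0.0289 → -0.03
√T = √0.5 = 0.7071
φ(d₁) = φ(-0.03) = 0.3988
vega = S·φ(d₁)·√T = 400·0.3988·0.7071 = 112.7966

112.80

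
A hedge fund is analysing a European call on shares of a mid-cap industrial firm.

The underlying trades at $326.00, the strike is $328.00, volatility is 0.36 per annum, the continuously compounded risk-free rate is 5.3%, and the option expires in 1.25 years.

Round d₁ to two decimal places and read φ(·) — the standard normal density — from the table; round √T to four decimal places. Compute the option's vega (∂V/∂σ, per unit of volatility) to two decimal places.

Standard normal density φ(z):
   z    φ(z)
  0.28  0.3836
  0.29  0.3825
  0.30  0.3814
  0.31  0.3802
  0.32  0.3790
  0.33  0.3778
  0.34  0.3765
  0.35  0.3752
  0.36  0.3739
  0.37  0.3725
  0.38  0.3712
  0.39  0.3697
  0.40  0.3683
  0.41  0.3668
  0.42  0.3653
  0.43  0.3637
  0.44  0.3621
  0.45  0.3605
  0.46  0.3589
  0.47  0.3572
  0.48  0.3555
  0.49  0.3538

136.75

T = 1.25;  σ√T = 0.4025
d₁ = [ln(326/328) + (0.053 + 0.36²/2)·1.25] / 0.4025 = [-0.0061 + 0.1472] / 0.4025 = 0.3506 ≈ 0.35
√T = √1.25 = 1.1180
φ(d₁) = φ(0.35) = 0.3752
vega = S·φ(d₁)·√T = 326·0.3752·1.1180 = 136.7484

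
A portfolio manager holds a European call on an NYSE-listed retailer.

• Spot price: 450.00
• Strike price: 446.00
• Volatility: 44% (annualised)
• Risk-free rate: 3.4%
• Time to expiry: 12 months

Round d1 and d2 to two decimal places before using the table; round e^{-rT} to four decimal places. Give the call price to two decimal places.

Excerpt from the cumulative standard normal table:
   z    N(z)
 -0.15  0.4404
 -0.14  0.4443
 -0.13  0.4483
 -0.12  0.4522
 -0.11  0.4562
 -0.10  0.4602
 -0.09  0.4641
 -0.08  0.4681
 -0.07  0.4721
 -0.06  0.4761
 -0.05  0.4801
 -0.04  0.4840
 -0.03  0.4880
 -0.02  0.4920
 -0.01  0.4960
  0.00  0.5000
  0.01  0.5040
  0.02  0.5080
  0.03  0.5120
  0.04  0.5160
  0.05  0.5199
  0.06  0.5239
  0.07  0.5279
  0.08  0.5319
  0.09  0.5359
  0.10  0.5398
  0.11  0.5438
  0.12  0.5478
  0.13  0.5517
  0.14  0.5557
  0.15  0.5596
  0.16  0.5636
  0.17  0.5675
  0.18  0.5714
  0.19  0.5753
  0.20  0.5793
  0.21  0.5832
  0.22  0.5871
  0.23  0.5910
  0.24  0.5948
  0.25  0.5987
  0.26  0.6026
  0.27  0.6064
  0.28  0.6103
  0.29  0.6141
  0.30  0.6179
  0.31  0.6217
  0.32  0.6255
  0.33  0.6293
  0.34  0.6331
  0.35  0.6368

T = 1;  σ√T = 0.4400
d₁ = [ln(450/446) + (0.034 + ½·0.44²)·1] / (σ√T) = (0.0089 + 0.1308) / 0.4400 = 0.3176 → 0.32
d₂ = 0.3176 − 0.4400 = -0.1224 → -0.12
e^(−rT) = e^(−0.034·1) = 0.9666
C = 450·N(0.32) − 446·0.9666·N(-0.12) = 450·0.6255 − 446·0.9666·0.4522 = 281.4750 − 194.9450 = 86.5300

86.53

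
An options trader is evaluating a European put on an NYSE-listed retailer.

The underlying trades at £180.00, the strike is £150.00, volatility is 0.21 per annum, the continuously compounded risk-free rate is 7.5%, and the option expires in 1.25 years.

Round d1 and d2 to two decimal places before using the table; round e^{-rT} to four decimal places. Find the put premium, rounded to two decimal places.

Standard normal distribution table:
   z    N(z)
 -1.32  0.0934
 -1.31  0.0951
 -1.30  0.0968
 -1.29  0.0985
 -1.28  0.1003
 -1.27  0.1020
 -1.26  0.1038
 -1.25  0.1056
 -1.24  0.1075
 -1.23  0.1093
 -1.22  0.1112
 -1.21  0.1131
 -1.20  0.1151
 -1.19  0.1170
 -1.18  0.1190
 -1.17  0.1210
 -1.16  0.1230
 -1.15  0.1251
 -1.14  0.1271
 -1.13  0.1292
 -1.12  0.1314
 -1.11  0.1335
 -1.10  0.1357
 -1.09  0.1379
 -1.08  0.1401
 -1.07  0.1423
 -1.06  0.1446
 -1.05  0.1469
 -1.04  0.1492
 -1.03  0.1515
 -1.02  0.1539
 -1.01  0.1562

σ√T = 0.21·√1.25 = 0.2348
d₁ = [ln(180/150) + (0.075 + 0.21²/2)·1.25] / 0.2348 = [0.1823 + 0.1213] / 0.2348 = 1.2932 → 1.29
d₂ = d₁ − σ√T = 1.2932 − 0.2348 = 1.0584 → 1.06
exp(−rT) = exp(−0.075·1.25) = 0.9105
N(−d₂) = N(-1.06) = 0.1446;  N(−d₁) = N(-1.29) = 0.0985
P = 150·0.9105·0.1446 − 180·0.0985 = 19.7487 − 17.7300 = 2.0187

£2.02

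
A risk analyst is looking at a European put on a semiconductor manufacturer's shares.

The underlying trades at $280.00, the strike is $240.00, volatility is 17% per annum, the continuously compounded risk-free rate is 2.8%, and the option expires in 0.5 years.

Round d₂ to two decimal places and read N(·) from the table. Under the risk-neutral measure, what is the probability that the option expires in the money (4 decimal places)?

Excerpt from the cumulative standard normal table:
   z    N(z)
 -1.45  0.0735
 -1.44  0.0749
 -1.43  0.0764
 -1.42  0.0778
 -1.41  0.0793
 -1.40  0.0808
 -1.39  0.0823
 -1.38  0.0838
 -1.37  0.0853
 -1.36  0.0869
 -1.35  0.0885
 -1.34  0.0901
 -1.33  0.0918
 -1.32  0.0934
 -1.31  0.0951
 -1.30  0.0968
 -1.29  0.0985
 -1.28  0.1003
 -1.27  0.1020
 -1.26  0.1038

σ√T = 0.17·√0.5 = 0.1202
d₁ = [ln(280/240) + (0.028 + 0.17²/2)·0.5] / 0.1202 = [0.1542 + 0.0212] / 0.1202 = 1.4589 → 1.46
d₂ = d₁ − σ√T = 1.4589 − 0.1202 = 1.3387 → 1.34
Risk-neutral Pr[S_T < K] = N(−d₂) = N(-1.34) = 0.0901

0.0901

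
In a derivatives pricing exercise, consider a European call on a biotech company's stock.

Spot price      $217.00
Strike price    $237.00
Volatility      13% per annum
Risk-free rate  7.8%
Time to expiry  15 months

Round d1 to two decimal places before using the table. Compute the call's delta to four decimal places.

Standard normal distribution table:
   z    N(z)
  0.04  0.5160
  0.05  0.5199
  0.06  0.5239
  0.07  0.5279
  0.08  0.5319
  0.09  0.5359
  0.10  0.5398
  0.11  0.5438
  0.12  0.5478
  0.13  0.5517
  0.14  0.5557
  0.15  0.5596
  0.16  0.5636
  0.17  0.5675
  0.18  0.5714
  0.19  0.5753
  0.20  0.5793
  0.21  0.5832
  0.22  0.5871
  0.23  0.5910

σ√T = 0.13 × 1.1180 = 0.1453
d₁ = [ln(217/237) + (0.078 + 0.13²/2)·1.25] / 0.1453 = [-0.0882 + 0.1081] / 0.1453 = 0.1369 ≈ 0.14
N(d₁) = N(0.14) = 0.5557
Δ_call = N(d₁) = 0.5557

0.5557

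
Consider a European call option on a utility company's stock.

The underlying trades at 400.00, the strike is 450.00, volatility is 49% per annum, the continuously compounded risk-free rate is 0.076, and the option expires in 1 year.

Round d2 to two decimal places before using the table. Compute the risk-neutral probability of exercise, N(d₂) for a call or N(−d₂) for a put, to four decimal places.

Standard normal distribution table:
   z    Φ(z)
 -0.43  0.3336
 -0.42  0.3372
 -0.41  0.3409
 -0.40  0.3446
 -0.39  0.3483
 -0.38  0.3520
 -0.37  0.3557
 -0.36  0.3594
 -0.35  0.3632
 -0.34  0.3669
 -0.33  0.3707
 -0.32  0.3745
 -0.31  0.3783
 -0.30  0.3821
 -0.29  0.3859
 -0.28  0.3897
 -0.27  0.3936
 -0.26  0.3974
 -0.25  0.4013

0.3707

σ√T = 0.49 × 1.0000 = 0.4900
d₁ = [ln(400/450) + (0.076 + 0.49²/2)·1] / 0.4900 = [-0.1178 + 0.1961] / 0.4900 = 0.1597 → 0.16
d₂ = d₁ − σ√T = 0.1597 − 0.4900 = -0.3303 → -0.33
Risk-neutral Pr[S_T > K] = N(d₂) = N(-0.33) = 0.3707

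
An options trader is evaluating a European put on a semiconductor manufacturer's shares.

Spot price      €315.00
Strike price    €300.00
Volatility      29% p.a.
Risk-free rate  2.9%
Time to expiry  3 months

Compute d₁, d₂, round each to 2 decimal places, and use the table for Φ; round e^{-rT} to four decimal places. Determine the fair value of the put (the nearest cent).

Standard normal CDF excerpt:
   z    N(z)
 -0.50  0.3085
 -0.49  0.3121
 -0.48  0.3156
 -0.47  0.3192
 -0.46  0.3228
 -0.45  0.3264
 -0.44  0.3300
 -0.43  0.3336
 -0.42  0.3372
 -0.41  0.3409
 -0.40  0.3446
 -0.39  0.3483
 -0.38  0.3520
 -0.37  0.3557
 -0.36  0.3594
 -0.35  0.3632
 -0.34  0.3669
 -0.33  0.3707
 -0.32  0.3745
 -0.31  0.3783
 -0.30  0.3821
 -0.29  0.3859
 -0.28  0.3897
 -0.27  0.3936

€10.99

σ√T = 0.29 × 0.5000 = 0.1450
d₁ = [ln(315/300) + (0.029 + 0.29²/2)·0.25] / 0.1450 = [0.0488 + 0.0178] / 0.1450 = 0.4590 ⇒ 0.46
d₂ = d₁ − σ√T = 0.4590 − 0.1450 = 0.3140 ⇒ 0.31
exp(−rT) = exp(−0.029·0.25) = 0.9928
P = 300·0.9928·N(-0.31) − 315·N(-0.46) = 300·0.9928·0.3783 − 315·0.3228 = 112.6729 − 101.6820 = 10.9909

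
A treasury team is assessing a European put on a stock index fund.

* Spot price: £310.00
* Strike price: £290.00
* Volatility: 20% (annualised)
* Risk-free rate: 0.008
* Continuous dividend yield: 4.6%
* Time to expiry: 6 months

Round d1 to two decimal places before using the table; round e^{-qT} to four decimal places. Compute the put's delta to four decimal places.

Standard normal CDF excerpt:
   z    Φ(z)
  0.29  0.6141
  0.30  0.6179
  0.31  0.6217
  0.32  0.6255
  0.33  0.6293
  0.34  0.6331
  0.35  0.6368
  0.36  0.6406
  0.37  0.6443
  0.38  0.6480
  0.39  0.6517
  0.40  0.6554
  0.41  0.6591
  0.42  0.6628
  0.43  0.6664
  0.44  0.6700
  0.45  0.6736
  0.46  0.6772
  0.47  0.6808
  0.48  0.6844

T = 0.5;  σ√T = 0.1414
d₁ = [ln(310/290) + (0.008 − 0.046 + ½·0.2²)·0.5] / (σ√T) = (0.0667 − 0.0090) / 0.1414 = 0.4079 ≈ 0.41
N(d₁) = N(0.41) = 0.6591
Δ_put = exp(−qT)·(N(d₁) − 1) = 0.9773·(0.6591 − 1) = -0.3332

-0.3332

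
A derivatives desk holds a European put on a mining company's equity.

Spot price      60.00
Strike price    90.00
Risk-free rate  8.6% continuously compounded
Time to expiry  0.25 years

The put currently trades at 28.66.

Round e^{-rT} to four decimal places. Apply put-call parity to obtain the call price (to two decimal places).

0.58

exp(−rT) = exp(−0.086·0.25) = 0.9787
Put-call parity: C − P = S − K·e^(−rT) = 60 − 90·0.9787 = 60 − 88.0830 = -28.0830
C = P + (C − P) = 28.66 + (-28.0830) = 0.5770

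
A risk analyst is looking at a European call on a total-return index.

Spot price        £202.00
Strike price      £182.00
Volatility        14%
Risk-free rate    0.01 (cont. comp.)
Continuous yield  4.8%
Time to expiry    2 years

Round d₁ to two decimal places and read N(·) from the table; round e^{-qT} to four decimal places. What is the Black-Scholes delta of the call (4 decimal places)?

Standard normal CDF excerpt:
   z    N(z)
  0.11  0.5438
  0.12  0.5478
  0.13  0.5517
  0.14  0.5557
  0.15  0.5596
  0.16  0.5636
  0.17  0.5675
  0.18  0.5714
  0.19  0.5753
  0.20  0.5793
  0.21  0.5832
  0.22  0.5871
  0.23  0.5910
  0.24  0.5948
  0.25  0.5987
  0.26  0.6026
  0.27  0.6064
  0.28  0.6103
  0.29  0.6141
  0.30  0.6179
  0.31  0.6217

T = 2;  σ√T = 0.1980
d₁ = [ln(202/182) + (0.01 − 0.048 + 0.14²/2)·2] / 0.1980 = [0.1043 − 0.0564] / 0.1980 = 0.2417 → 0.24
N(d₁) = N(0.24) = 0.5948
Δ_call = exp(−qT)·N(d₁) = 0.9085·0.5948 = 0.5404

0.5404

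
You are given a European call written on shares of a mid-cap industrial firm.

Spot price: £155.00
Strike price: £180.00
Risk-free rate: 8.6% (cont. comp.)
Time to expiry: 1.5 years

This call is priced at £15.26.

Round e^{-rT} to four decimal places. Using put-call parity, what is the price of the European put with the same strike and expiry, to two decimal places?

exp(−rT) = exp(−0.086·1.5) = 0.8790
Put-call parity: C − P = S − K·e^(−rT) = 155 − 180·0.8790 = 155 − 158.2200 = -3.2200
P = C − (C − P) = 15.26 − (-3.2200) = 18.4800

£18.48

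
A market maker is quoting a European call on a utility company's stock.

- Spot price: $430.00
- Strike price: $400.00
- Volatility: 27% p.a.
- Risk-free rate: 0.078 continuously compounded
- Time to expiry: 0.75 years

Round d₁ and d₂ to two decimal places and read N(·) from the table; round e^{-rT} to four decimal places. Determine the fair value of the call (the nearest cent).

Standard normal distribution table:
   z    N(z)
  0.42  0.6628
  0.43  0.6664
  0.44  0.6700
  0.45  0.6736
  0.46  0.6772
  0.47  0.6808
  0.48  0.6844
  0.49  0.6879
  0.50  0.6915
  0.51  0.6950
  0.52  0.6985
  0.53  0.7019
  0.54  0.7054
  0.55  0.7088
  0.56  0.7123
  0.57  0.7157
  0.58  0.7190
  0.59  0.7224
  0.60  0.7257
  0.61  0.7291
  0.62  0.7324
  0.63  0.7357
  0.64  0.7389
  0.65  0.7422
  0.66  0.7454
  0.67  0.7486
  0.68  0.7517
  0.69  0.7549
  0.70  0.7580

$70.45

σ√T = 0.27·√0.75 = 0.2338
ln(S/K) + (r + σ²/2)T = ln(430/400) + (0.078 + 0.27²/2)·0.75 = 0.0723 + 0.0858 = 0.1582
d₁ = 0.1582 / 0.2338 = 0.6764 ≈ 0.68
d₂ = d₁ − σ√T = 0.6764 − 0.2338 = 0.4426 ≈ 0.44
exp(−rT) = exp(−0.078·0.75) = 0.9432
N(d₁) = N(0.68) = 0.7517;  N(d₂) = N(0.44) = 0.6700
C = 430·0.7517 − 400·0.9432·0.6700 = 323.2310 − 252.7776 = 70.4534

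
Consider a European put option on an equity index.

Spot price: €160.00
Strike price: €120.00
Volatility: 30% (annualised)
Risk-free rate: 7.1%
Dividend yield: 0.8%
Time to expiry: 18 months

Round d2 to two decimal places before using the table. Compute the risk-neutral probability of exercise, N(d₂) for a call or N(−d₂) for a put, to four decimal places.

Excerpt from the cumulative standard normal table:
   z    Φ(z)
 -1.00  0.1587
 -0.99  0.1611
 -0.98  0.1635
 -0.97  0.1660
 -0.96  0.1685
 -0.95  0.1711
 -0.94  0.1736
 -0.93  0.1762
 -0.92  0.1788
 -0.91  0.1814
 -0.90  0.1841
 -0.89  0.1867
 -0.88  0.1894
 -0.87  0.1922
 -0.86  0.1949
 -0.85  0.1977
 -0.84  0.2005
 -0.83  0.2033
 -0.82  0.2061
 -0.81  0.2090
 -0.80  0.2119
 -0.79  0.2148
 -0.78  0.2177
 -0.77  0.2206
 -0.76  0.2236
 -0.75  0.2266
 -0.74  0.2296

σ√T = 0.3 × 1.2247 = 0.3674
d₁ = [ln(160/120) + (0.071 − 0.008 + ½·0.3²)·1.5] / (σ√T) = (0.2877 + 0.1620) / 0.3674 = 1.2239 → 1.22
d₂ = 1.2239 − 0.3674 = 0.8565 → 0.86
Pr(exercise) under Q = N(−d₂) = N(-0.86) = 0.1949

0.1949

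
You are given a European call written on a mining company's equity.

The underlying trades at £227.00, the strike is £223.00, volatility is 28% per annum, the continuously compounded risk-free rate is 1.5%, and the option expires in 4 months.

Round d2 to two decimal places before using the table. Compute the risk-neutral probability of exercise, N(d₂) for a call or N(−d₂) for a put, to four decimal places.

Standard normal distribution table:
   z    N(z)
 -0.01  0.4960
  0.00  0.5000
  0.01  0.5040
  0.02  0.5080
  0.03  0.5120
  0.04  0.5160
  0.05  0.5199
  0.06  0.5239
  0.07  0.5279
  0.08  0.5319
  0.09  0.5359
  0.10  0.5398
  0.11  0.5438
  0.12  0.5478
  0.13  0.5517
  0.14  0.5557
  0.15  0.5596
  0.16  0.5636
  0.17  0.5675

σ√T = 0.28·√0.3333 = 0.1617
ln(S/K) + (r + σ²/2)T = ln(227/223) + (0.015 + 0.28²/2)·0.3333 = 0.0178 + 0.0181 = 0.0358
d₁ = 0.0358 / 0.1617 = 0.2217 → 0.22
d₂ = d₁ − σ√T = 0.2217 − 0.1617 = 0.0601 → 0.06
Risk-neutral Pr[S_T > K] = N(d₂) = N(0.06) = 0.5239

0.5239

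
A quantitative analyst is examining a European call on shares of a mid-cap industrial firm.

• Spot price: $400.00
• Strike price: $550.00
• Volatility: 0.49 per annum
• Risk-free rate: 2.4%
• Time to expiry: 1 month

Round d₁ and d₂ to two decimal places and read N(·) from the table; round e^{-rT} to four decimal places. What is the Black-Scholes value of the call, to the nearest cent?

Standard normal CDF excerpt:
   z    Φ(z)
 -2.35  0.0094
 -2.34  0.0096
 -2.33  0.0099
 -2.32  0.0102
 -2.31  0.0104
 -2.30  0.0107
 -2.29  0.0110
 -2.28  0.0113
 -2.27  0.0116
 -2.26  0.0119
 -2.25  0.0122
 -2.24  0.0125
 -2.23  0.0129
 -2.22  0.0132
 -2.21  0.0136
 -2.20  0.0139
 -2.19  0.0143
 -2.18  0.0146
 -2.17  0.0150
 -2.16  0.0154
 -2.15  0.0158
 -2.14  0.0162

$0.29

σ√T = 0.49·√0.08333 = 0.1415
d₁ = [ln(400/550) + (0.024 + 0.49²/2)·0.08333] / 0.1415 = [-0.3185 + 0.0120] / 0.1415 = -2.1665 → -2.17
d₂ = d₁ − σ√T = -2.1665 − 0.1415 = -2.3079 → -2.31
exp(−rT) = exp(−0.024·0.08333) = 0.9980
N(d₁) = N(-2.17) = 0.0150;  N(d₂) = N(-2.31) = 0.0104
C = 400·0.0150 − 550·0.9980·0.0104 = 6.0000 − 5.7086 = 0.2914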